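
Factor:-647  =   - 647^1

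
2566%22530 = 2566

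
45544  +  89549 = 135093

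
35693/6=5948+5/6  =  5948.83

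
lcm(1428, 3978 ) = 55692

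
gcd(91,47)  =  1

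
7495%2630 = 2235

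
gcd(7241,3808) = 1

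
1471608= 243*6056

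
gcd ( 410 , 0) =410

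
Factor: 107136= 2^7*3^3*31^1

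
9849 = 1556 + 8293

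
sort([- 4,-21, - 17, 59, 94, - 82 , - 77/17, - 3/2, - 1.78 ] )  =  [ - 82, - 21, - 17 , - 77/17,-4, - 1.78, -3/2, 59, 94]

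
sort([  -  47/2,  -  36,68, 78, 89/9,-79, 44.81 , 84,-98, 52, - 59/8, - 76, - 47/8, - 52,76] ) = [ - 98,  -  79, - 76, - 52 , - 36,  -  47/2, - 59/8, - 47/8,89/9, 44.81, 52,  68, 76, 78,  84 ] 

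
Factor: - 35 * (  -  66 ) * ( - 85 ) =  - 2^1*3^1*5^2*7^1* 11^1*17^1=- 196350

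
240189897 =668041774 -427851877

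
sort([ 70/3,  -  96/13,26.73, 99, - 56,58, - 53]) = [ - 56,-53, - 96/13 , 70/3, 26.73, 58, 99]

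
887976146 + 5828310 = 893804456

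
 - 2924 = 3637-6561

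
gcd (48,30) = 6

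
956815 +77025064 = 77981879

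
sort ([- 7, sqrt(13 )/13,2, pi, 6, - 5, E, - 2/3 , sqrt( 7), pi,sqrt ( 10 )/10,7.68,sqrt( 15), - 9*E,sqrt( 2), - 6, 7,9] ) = [  -  9*E,-7,-6,- 5,-2/3, sqrt(13)/13, sqrt(10)/10,  sqrt( 2 ),  2, sqrt (7),E,pi, pi, sqrt (15) , 6, 7, 7.68, 9] 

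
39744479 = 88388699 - 48644220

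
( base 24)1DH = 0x389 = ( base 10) 905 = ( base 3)1020112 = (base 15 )405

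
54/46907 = 54/46907=   0.00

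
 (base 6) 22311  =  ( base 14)1203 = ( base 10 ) 3139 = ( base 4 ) 301003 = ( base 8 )6103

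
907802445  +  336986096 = 1244788541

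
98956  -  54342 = 44614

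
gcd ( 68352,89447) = 1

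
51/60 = 17/20= 0.85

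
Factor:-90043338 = - 2^1*3^1 *7^1*11^1*194899^1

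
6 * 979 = 5874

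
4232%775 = 357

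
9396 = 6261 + 3135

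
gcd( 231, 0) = 231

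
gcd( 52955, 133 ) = 7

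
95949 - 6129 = 89820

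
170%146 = 24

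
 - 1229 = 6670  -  7899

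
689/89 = 689/89 = 7.74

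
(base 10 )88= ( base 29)31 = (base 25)3d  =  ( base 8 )130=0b1011000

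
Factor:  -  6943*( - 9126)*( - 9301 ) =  - 2^1*3^3 *13^2*53^1 * 71^1*131^2 = - 589328269218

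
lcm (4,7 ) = 28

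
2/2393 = 2/2393=0.00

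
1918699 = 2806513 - 887814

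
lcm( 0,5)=0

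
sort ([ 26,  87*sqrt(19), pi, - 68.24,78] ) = [- 68.24, pi,  26,  78, 87*sqrt (19 )] 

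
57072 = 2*28536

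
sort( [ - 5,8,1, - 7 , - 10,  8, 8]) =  [  -  10, - 7, - 5 , 1, 8,8,  8]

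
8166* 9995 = 81619170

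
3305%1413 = 479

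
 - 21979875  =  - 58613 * 375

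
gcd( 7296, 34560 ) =384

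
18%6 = 0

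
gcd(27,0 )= 27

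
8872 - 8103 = 769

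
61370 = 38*1615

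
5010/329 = 5010/329= 15.23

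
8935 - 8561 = 374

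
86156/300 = 287 +14/75 = 287.19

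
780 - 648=132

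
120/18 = 20/3 = 6.67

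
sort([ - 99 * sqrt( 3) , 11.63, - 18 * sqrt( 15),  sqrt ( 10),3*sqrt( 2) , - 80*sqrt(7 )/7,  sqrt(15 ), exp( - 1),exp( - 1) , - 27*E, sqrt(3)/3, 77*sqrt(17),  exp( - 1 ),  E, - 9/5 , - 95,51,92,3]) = [ - 99 *sqrt( 3 ),-95, - 27*E, - 18*sqrt( 15 ),  -  80 * sqrt ( 7)/7, - 9/5,exp( - 1), exp( - 1),exp( - 1 ), sqrt( 3)/3,E, 3, sqrt(10 ),sqrt(15),3*sqrt(2) , 11.63,51,92,77*sqrt(17)]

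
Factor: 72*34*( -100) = - 2^6 * 3^2*5^2 * 17^1 = - 244800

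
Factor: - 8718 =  - 2^1*3^1*1453^1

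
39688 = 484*82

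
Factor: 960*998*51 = 2^7*3^2*5^1*17^1*499^1 = 48862080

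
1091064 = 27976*39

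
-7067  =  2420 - 9487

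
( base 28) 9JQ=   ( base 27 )ac0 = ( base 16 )1dbe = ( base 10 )7614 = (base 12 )44a6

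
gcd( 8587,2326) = 1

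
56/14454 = 28/7227 = 0.00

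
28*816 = 22848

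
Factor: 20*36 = 2^4*3^2*5^1 = 720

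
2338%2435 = 2338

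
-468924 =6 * ( - 78154) 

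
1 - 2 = - 1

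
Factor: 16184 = 2^3*7^1 * 17^2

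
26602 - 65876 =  - 39274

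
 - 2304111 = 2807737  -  5111848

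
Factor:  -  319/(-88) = 29/8 = 2^( - 3)*29^1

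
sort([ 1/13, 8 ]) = [1/13,8 ]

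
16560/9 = 1840=   1840.00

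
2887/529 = 2887/529 = 5.46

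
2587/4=646 +3/4= 646.75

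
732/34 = 21 + 9/17 = 21.53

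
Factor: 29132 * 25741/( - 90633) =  - 2^2*3^ ( - 1 )*7283^1*25741^1  *  30211^(- 1 ) = -749886812/90633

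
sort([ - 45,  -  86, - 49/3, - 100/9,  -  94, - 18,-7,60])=[-94, - 86,-45, -18, - 49/3, - 100/9, - 7,60 ] 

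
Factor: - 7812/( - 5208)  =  3/2 = 2^ ( - 1)*3^1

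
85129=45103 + 40026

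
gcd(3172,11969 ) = 1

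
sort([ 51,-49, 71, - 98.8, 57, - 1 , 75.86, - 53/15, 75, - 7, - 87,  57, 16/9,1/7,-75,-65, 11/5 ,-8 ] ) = [ - 98.8, - 87, - 75, - 65, -49,-8,  -  7, - 53/15, - 1, 1/7, 16/9, 11/5, 51,57, 57, 71,75, 75.86 ] 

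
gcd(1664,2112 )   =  64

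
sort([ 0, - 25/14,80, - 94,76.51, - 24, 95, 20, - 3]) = [ - 94,- 24, - 3,  -  25/14, 0,20,  76.51, 80, 95 ]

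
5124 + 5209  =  10333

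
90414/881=102+ 552/881 = 102.63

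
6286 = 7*898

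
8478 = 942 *9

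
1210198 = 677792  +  532406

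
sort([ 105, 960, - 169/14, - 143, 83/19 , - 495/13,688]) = [-143,-495/13, - 169/14, 83/19 , 105, 688, 960 ]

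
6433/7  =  919 = 919.00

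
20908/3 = 20908/3 = 6969.33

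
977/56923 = 977/56923 = 0.02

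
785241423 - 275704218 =509537205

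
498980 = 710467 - 211487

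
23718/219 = 108+22/73 = 108.30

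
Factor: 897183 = 3^3*7^1 * 47^1*101^1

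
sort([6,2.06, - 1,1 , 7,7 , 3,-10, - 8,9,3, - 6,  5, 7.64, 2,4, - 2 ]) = [-10, - 8, - 6, - 2, - 1,1 , 2, 2.06, 3,3,4,  5, 6,7, 7,  7.64,9 ]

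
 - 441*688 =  - 303408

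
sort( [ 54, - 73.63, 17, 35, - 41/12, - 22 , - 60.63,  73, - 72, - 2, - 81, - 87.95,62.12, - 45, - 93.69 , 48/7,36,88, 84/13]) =[-93.69, - 87.95, - 81, - 73.63, - 72, -60.63, - 45, - 22 , - 41/12, -2,84/13,48/7, 17, 35,  36,54,  62.12, 73 , 88]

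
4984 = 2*2492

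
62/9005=62/9005  =  0.01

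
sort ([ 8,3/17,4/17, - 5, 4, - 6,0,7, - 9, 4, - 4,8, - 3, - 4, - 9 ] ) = [ - 9, - 9, - 6,-5, - 4,-4, - 3,0,3/17,4/17, 4,4,7,8,8 ]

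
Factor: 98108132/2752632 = 24527033/688158= 2^( - 1 )*3^( - 2)*677^1  *36229^1*38231^ ( - 1)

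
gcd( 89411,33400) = 1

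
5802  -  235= 5567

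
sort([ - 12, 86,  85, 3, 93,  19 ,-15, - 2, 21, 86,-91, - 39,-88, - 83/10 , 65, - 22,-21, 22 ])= [ - 91,-88, - 39, - 22, - 21, - 15, - 12, - 83/10,  -  2,3, 19, 21, 22, 65, 85, 86,  86,93] 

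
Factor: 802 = 2^1*401^1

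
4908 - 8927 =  - 4019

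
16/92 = 4/23= 0.17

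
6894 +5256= 12150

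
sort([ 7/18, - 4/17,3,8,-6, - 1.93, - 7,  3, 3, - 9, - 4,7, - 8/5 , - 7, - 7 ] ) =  [ - 9, - 7,- 7, - 7, - 6, - 4,-1.93,-8/5, - 4/17 , 7/18 , 3,  3,3,7, 8 ] 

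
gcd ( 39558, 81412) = 2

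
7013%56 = 13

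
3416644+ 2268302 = 5684946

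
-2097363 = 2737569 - 4834932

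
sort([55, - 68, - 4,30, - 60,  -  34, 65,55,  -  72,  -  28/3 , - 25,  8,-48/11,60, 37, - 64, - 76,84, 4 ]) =[-76,  -  72, - 68, - 64,  -  60,- 34,  -  25, - 28/3, - 48/11,-4,  4 , 8, 30,37  ,  55, 55, 60, 65, 84] 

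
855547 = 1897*451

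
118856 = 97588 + 21268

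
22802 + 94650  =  117452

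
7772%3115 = 1542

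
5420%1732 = 224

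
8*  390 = 3120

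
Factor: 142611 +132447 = 2^1*3^2*7^1* 37^1*59^1  =  275058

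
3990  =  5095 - 1105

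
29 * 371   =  10759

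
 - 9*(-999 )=8991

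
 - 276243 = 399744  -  675987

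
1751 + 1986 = 3737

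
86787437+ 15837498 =102624935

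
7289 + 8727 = 16016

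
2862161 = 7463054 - 4600893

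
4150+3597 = 7747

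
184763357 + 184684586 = 369447943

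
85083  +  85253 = 170336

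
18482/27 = 684 + 14/27= 684.52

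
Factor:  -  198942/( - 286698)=467^1*673^( - 1) = 467/673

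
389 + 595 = 984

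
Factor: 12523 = 7^1 * 1789^1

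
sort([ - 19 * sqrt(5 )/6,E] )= [ - 19*  sqrt(5 )/6, E]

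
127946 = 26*4921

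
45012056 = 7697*5848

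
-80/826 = -1+373/413 = - 0.10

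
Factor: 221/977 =13^1*17^1*977^(  -  1)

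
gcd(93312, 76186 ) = 2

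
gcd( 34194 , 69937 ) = 1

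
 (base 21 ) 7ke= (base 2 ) 110111000001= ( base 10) 3521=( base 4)313001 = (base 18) afb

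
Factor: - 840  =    -  2^3*3^1 * 5^1*7^1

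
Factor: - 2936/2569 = - 2^3*7^( - 1 ) = - 8/7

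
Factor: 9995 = 5^1*1999^1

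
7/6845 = 7/6845 = 0.00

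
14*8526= 119364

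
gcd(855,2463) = 3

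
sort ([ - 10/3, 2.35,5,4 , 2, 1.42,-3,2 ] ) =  [ - 10/3, - 3, 1.42, 2, 2 , 2.35,  4, 5 ]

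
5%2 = 1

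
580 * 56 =32480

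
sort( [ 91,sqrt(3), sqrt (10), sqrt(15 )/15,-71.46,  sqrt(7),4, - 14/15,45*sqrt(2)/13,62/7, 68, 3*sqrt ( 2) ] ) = [ - 71.46, - 14/15, sqrt(15)/15,sqrt(3),sqrt( 7),  sqrt( 10),4,3*sqrt(2 ),  45*sqrt( 2)/13,62/7,68, 91 ] 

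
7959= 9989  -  2030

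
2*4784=9568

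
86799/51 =1701 + 16/17 = 1701.94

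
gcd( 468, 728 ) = 52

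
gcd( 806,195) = 13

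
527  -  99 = 428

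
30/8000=3/800 = 0.00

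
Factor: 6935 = 5^1*19^1*73^1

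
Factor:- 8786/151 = -2^1*23^1*151^(  -  1)*191^1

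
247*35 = 8645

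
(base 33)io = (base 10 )618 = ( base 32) JA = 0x26A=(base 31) JT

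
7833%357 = 336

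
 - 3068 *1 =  - 3068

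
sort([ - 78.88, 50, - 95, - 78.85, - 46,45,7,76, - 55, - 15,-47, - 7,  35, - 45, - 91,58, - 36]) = [ - 95, - 91,-78.88, - 78.85,-55, - 47, - 46 ,-45 ,-36, - 15,-7, 7,35,45, 50,58, 76] 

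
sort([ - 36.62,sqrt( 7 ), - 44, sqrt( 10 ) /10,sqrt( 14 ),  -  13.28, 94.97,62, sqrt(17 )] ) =[- 44, - 36.62, - 13.28, sqrt( 10 ) /10,sqrt( 7), sqrt ( 14 ),sqrt(17), 62, 94.97]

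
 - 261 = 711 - 972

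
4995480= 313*15960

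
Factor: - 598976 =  - 2^6*7^2 * 191^1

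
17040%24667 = 17040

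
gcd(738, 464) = 2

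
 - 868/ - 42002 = 434/21001=   0.02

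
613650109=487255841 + 126394268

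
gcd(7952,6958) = 994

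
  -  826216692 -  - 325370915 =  - 500845777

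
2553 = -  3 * ( - 851)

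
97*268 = 25996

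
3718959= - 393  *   ( - 9463) 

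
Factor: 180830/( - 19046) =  - 845/89 = - 5^1 * 13^2*89^( - 1) 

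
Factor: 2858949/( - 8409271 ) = -3^3*13^( - 2)*17^( - 1 )*19^1*2927^(  -  1)*5573^1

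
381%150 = 81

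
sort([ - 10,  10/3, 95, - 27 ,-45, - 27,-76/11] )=[-45,-27,-27 , - 10,  -  76/11,10/3,95] 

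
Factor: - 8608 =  - 2^5*269^1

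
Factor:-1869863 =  - 401^1*4663^1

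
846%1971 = 846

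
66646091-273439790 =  - 206793699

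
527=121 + 406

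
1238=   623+615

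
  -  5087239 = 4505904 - 9593143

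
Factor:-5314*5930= - 2^2 *5^1*593^1*2657^1 = - 31512020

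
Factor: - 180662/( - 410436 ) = 103/234 = 2^(  -  1 ) * 3^( - 2)*13^ ( - 1 )*103^1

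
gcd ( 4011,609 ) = 21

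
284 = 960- 676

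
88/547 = 88/547 =0.16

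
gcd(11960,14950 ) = 2990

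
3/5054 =3/5054=0.00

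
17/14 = 17/14 = 1.21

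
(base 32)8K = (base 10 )276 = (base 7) 543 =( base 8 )424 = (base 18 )f6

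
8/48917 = 8/48917 = 0.00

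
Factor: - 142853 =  - 23^1*6211^1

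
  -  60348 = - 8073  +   - 52275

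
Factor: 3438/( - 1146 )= - 3^1= - 3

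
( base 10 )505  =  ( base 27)IJ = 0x1f9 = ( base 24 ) l1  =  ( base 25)k5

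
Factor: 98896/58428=24724/14607 = 2^2*3^( - 3)*7^1* 541^( - 1 )*883^1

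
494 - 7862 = -7368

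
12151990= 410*29639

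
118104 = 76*1554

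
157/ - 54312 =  - 1 + 54155/54312 = - 0.00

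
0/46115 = 0 = 0.00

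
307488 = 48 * 6406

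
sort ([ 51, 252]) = [ 51,252]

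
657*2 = 1314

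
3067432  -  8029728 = -4962296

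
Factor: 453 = 3^1*151^1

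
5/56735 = 1/11347= 0.00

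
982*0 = 0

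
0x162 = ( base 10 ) 354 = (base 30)bo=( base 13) 213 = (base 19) ic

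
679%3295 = 679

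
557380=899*620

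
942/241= 3  +  219/241 = 3.91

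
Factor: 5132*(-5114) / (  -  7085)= 26245048/7085 = 2^3 * 5^(-1)*13^ ( -1)*109^(  -  1 )*1283^1*2557^1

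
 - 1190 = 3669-4859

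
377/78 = 4 + 5/6   =  4.83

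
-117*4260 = -498420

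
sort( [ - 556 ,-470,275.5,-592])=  [  -  592, - 556, - 470, 275.5]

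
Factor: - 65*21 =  - 3^1*5^1*7^1*13^1 = - 1365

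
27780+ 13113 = 40893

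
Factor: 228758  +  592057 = 820815 = 3^1*5^1*54721^1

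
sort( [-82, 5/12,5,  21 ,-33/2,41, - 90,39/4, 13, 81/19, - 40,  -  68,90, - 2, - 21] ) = [ - 90, - 82, - 68, - 40,  -  21, - 33/2, - 2, 5/12, 81/19,5, 39/4 , 13, 21, 41,90 ] 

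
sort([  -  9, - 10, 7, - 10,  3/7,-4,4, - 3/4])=[-10,-10, - 9, -4,-3/4, 3/7,4,7 ]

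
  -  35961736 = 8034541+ - 43996277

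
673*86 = 57878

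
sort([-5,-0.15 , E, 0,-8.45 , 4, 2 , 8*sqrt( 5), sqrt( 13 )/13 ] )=[ - 8.45, - 5 , - 0.15,0, sqrt( 13) /13,2,E,4, 8*sqrt( 5)]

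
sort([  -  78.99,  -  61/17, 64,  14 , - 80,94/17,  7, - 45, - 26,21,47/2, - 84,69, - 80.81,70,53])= [ - 84, - 80.81, - 80, -78.99,-45, - 26,  -  61/17, 94/17,7,14,21,47/2,53, 64,69, 70]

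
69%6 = 3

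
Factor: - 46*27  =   - 2^1 * 3^3*23^1=- 1242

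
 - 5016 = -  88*57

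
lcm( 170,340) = 340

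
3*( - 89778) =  - 269334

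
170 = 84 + 86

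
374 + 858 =1232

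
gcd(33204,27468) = 12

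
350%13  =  12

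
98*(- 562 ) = - 55076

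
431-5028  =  -4597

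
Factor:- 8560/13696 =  - 2^(-3) * 5^1 = -5/8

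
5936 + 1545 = 7481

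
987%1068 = 987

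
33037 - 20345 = 12692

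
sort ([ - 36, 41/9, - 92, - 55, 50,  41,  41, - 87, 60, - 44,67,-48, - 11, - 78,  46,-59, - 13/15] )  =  [ - 92, - 87,- 78, - 59, -55, - 48, - 44, - 36, - 11 , - 13/15, 41/9 , 41, 41,46, 50, 60,  67 ]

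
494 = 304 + 190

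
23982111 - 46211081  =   - 22228970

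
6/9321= 2/3107 = 0.00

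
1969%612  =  133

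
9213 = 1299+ 7914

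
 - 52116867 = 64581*( - 807)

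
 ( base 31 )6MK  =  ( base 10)6468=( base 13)2c37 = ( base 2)1100101000100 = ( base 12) 38B0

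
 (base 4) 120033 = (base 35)19B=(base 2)11000001111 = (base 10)1551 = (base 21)3ai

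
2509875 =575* 4365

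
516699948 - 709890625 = -193190677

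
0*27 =0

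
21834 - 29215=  - 7381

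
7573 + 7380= 14953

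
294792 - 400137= - 105345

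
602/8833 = 602/8833= 0.07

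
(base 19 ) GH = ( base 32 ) a1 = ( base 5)2241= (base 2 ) 101000001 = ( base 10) 321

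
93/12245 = 3/395 = 0.01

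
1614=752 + 862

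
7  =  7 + 0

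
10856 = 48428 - 37572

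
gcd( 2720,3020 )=20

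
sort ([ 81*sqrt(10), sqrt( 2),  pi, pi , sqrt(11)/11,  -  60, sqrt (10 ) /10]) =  [  -  60, sqrt(11)/11, sqrt ( 10) /10,sqrt(2), pi,  pi, 81*sqrt( 10 )]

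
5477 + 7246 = 12723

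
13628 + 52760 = 66388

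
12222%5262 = 1698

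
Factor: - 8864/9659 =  - 2^5*13^( - 1) * 277^1*743^( - 1 ) 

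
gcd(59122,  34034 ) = 14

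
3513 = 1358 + 2155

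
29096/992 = 29+41/124 = 29.33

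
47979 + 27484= 75463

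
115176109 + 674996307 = 790172416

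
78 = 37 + 41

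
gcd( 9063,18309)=3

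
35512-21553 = 13959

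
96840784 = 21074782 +75766002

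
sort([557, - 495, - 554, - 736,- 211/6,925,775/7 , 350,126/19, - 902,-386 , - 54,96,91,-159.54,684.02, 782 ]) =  [ - 902, - 736,-554, - 495, - 386,-159.54, - 54,-211/6 , 126/19,91,96,775/7,  350,557,684.02,782,925]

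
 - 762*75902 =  - 57837324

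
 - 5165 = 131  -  5296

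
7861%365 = 196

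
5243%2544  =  155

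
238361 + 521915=760276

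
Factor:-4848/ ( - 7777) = 48/77 = 2^4*3^1* 7^( - 1)*11^( - 1)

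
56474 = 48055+8419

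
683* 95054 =64921882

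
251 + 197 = 448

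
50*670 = 33500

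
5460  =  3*1820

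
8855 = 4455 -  - 4400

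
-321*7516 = -2412636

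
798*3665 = 2924670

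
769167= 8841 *87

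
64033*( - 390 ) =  - 24972870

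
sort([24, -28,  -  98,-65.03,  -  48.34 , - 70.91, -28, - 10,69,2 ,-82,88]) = [-98, - 82, - 70.91, - 65.03, - 48.34, - 28, - 28,-10,  2,24, 69, 88]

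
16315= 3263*5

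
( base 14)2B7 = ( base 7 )1420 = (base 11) 463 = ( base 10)553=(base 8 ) 1051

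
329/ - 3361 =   -  329/3361 = - 0.10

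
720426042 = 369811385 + 350614657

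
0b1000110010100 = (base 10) 4500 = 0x1194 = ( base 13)2082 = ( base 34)3uc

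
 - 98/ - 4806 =49/2403= 0.02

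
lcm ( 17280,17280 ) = 17280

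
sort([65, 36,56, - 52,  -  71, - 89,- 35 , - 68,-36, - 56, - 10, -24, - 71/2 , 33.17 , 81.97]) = [ - 89,  -  71, - 68, - 56, -52,-36,- 71/2  ,- 35,  -  24, - 10, 33.17,36, 56 , 65 , 81.97 ] 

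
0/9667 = 0 = 0.00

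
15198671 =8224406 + 6974265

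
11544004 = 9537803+2006201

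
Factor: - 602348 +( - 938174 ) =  - 2^1*770261^1 =- 1540522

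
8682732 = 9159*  948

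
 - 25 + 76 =51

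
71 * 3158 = 224218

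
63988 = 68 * 941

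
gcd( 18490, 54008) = 86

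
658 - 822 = -164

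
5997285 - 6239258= - 241973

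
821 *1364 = 1119844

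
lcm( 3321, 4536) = 185976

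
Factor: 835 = 5^1 * 167^1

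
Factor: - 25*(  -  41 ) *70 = 71750  =  2^1*5^3*7^1 * 41^1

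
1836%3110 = 1836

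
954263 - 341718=612545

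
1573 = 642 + 931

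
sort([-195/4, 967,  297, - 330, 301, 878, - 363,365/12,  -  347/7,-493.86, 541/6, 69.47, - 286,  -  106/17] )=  [- 493.86,-363,-330,-286, -347/7, -195/4,  -  106/17, 365/12, 69.47, 541/6, 297, 301, 878, 967 ]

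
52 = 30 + 22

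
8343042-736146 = 7606896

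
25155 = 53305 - 28150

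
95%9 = 5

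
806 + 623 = 1429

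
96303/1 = 96303 = 96303.00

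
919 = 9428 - 8509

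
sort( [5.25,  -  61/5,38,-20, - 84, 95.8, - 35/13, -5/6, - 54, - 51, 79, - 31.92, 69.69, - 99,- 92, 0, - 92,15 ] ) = [ - 99, - 92, - 92,-84, - 54, - 51, - 31.92, - 20, - 61/5, - 35/13, - 5/6, 0,5.25 , 15,  38,69.69, 79,95.8 ] 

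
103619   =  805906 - 702287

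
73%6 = 1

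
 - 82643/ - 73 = 1132 + 7/73 = 1132.10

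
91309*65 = 5935085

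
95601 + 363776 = 459377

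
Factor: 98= 2^1*7^2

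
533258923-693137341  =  -159878418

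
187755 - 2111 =185644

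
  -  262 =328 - 590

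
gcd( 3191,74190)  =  1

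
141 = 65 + 76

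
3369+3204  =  6573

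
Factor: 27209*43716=1189468644  =  2^2*  3^1*7^1*13^2*23^1*3643^1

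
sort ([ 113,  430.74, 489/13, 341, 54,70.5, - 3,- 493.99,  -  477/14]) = [ - 493.99, - 477/14, - 3, 489/13, 54, 70.5,113, 341,  430.74]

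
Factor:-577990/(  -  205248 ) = 2^( - 5 )*3^( - 1 )*5^1* 7^1* 23^1*359^1*1069^(-1) = 288995/102624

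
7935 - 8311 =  - 376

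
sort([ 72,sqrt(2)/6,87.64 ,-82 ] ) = [ - 82,sqrt(2 ) /6, 72, 87.64]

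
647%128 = 7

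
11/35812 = 11/35812 = 0.00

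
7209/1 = 7209 = 7209.00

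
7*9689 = 67823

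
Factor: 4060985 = 5^1*379^1*2143^1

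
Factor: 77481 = 3^2 * 8609^1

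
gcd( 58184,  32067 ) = 7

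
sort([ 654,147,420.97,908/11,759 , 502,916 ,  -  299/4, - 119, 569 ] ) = [ - 119, - 299/4, 908/11,147,  420.97,502, 569,654 , 759,916 ] 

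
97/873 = 1/9 =0.11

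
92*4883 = 449236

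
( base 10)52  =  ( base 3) 1221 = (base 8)64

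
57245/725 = 11449/145 = 78.96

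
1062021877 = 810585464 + 251436413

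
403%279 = 124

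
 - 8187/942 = -9 + 97/314=-8.69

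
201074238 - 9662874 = 191411364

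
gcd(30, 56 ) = 2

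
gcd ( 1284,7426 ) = 2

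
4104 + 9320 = 13424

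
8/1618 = 4/809  =  0.00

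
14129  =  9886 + 4243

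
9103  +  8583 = 17686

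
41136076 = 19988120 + 21147956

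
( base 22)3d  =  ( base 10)79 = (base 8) 117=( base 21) 3g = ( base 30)2J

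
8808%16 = 8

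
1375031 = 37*37163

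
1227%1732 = 1227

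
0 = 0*200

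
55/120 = 11/24 = 0.46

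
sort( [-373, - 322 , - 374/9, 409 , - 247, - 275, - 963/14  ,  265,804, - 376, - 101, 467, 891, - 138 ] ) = [ - 376, - 373, -322,  -  275,-247, - 138, - 101, - 963/14,-374/9 , 265,409,467,  804,891 ] 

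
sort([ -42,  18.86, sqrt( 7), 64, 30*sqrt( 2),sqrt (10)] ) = [ - 42,sqrt( 7),sqrt( 10 ), 18.86,30*sqrt(2) , 64 ] 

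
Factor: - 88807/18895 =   -  5^( - 1)*3779^(  -  1)*88807^1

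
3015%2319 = 696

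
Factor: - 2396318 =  - 2^1*19^2*3319^1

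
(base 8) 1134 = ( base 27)MA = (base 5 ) 4404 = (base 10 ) 604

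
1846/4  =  461 + 1/2 = 461.50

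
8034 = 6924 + 1110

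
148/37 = 4 = 4.00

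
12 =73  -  61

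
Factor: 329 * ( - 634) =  - 2^1 * 7^1 *47^1*317^1 = -  208586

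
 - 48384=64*(-756) 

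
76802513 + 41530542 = 118333055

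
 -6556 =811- 7367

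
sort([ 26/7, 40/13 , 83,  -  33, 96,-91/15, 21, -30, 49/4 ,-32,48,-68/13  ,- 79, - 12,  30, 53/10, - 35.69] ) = [-79, - 35.69, - 33 , -32, - 30,-12, - 91/15, - 68/13, 40/13, 26/7 , 53/10, 49/4,21  ,  30,48 , 83,  96]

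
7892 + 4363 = 12255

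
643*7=4501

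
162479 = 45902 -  - 116577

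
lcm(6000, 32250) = 258000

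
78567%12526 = 3411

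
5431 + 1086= 6517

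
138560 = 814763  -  676203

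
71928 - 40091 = 31837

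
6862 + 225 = 7087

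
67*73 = 4891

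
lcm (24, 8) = 24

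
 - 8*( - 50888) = 407104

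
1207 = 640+567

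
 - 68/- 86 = 34/43=0.79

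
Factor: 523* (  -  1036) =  - 2^2*7^1*  37^1 * 523^1=-541828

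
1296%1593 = 1296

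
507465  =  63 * 8055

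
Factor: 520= 2^3 * 5^1*13^1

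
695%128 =55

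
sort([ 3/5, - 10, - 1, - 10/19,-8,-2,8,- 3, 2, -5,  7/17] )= [ - 10, - 8, - 5, - 3, - 2, - 1, - 10/19 , 7/17  ,  3/5,2,8 ] 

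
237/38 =237/38=6.24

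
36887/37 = 996 + 35/37 =996.95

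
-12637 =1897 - 14534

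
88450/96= 44225/48= 921.35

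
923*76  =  70148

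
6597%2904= 789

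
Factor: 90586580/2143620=3^( - 2 )*7^1*11909^( - 1 ) * 647047^1  =  4529329/107181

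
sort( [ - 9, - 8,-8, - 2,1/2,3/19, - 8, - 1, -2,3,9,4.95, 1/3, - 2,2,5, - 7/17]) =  [ - 9,-8, - 8 , - 8, - 2, - 2,  -  2, - 1, - 7/17, 3/19,1/3,1/2,2,3,4.95,5,  9] 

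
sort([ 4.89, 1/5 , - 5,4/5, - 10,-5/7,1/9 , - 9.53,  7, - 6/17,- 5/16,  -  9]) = [-10, - 9.53 , - 9, - 5, - 5/7, - 6/17, - 5/16,1/9  ,  1/5,4/5,4.89, 7 ] 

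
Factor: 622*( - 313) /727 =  - 194686/727 = - 2^1*311^1*313^1*  727^(-1) 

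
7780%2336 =772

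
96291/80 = 96291/80=1203.64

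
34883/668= 52 + 147/668 = 52.22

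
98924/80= 24731/20 = 1236.55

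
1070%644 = 426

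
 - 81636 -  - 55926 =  - 25710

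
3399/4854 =1133/1618=0.70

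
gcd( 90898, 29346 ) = 2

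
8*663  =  5304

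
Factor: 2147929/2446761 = 3^( - 1 )*7^1*306847^1 * 815587^( - 1)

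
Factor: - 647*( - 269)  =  269^1* 647^1 = 174043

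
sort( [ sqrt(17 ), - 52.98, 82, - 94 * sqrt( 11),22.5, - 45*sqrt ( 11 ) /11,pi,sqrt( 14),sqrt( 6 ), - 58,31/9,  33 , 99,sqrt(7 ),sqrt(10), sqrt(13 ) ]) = [ - 94*sqrt( 11),-58, - 52.98, - 45 * sqrt( 11 )/11,sqrt(6),sqrt ( 7) , pi,sqrt( 10 ) , 31/9,sqrt (13),sqrt(14 ),sqrt( 17), 22.5,33,82, 99]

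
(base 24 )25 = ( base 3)1222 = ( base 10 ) 53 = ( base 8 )65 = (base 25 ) 23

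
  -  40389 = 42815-83204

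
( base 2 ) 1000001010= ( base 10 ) 522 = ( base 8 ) 1012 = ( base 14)294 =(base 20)162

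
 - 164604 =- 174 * 946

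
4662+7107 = 11769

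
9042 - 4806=4236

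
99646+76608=176254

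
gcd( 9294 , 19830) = 6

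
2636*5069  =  13361884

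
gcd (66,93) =3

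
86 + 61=147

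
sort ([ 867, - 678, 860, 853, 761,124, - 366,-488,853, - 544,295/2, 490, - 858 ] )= [ - 858, - 678,-544, - 488, - 366,124,295/2,490,761,853,853, 860,867]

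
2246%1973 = 273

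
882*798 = 703836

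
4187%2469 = 1718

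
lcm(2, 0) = 0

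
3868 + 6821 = 10689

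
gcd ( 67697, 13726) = 1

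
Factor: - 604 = - 2^2*151^1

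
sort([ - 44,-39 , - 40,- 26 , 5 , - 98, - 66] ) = [ - 98, -66, -44 , - 40, - 39, - 26,5 ]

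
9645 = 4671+4974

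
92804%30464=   1412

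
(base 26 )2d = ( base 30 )25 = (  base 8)101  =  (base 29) 27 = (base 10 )65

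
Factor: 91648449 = 3^3*47^1*72221^1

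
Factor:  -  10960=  - 2^4*5^1* 137^1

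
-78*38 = - 2964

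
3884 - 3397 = 487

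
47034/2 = 23517 = 23517.00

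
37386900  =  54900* 681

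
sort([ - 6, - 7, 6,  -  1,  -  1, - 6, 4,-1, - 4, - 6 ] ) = [ - 7, -6 , - 6, - 6, - 4, - 1, - 1, - 1, 4, 6]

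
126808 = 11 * 11528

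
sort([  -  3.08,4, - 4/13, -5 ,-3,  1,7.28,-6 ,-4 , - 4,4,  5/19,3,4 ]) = [- 6 ,  -  5,-4,-4, -3.08,- 3,-4/13,  5/19, 1,  3,4,  4,4,7.28]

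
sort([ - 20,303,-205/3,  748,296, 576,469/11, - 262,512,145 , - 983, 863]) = [-983, - 262, - 205/3, - 20,469/11,145,296, 303,  512,576,748, 863]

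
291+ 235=526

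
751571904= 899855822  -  148283918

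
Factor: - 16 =  -  2^4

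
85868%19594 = 7492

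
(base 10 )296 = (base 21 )e2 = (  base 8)450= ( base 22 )DA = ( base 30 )9q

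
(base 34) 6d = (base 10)217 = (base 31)70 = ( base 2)11011001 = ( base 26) 89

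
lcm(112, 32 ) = 224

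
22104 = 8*2763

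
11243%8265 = 2978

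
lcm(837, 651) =5859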